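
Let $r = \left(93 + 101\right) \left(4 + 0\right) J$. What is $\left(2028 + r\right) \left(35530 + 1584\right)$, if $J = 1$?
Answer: $104067656$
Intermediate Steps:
$r = 776$ ($r = \left(93 + 101\right) \left(4 + 0\right) 1 = 194 \cdot 4 \cdot 1 = 194 \cdot 4 = 776$)
$\left(2028 + r\right) \left(35530 + 1584\right) = \left(2028 + 776\right) \left(35530 + 1584\right) = 2804 \cdot 37114 = 104067656$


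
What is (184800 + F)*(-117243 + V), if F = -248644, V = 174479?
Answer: -3654175184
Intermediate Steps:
(184800 + F)*(-117243 + V) = (184800 - 248644)*(-117243 + 174479) = -63844*57236 = -3654175184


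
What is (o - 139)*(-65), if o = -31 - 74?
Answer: 15860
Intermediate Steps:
o = -105
(o - 139)*(-65) = (-105 - 139)*(-65) = -244*(-65) = 15860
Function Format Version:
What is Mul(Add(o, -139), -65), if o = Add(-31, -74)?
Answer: 15860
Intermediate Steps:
o = -105
Mul(Add(o, -139), -65) = Mul(Add(-105, -139), -65) = Mul(-244, -65) = 15860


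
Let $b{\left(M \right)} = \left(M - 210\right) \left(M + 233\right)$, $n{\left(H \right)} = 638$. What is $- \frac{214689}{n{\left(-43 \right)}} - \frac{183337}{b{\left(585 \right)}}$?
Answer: $- \frac{16493204939}{48926625} \approx -337.1$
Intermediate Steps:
$b{\left(M \right)} = \left(-210 + M\right) \left(233 + M\right)$
$- \frac{214689}{n{\left(-43 \right)}} - \frac{183337}{b{\left(585 \right)}} = - \frac{214689}{638} - \frac{183337}{-48930 + 585^{2} + 23 \cdot 585} = \left(-214689\right) \frac{1}{638} - \frac{183337}{-48930 + 342225 + 13455} = - \frac{214689}{638} - \frac{183337}{306750} = - \frac{16493204939}{48926625}$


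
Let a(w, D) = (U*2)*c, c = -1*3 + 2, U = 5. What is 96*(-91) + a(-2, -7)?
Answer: -8746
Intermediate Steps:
c = -1 (c = -3 + 2 = -1)
a(w, D) = -10 (a(w, D) = (5*2)*(-1) = 10*(-1) = -10)
96*(-91) + a(-2, -7) = 96*(-91) - 10 = -8736 - 10 = -8746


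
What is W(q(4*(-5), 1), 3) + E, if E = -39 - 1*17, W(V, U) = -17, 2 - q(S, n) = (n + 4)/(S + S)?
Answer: -73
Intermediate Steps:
q(S, n) = 2 - (4 + n)/(2*S) (q(S, n) = 2 - (n + 4)/(S + S) = 2 - (4 + n)/(2*S))
E = -56 (E = -39 - 17 = -56)
W(q(4*(-5), 1), 3) + E = -17 - 56 = -73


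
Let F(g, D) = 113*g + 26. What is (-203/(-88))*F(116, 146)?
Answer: 121191/4 ≈ 30298.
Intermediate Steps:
F(g, D) = 26 + 113*g
(-203/(-88))*F(116, 146) = (-203/(-88))*(26 + 113*116) = (-203*(-1/88))*(26 + 13108) = (203/88)*13134 = 121191/4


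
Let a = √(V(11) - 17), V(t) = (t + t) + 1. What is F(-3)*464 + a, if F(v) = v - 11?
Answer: -6496 + √6 ≈ -6493.5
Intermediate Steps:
F(v) = -11 + v
V(t) = 1 + 2*t (V(t) = 2*t + 1 = 1 + 2*t)
a = √6 (a = √((1 + 2*11) - 17) = √((1 + 22) - 17) = √(23 - 17) = √6 ≈ 2.4495)
F(-3)*464 + a = (-11 - 3)*464 + √6 = -14*464 + √6 = -6496 + √6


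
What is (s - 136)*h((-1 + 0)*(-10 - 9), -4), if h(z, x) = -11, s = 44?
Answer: 1012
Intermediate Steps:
(s - 136)*h((-1 + 0)*(-10 - 9), -4) = (44 - 136)*(-11) = -92*(-11) = 1012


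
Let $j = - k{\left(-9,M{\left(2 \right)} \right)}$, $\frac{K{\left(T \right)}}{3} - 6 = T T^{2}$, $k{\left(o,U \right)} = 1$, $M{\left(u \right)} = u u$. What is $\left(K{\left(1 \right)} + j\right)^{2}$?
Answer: $400$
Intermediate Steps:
$M{\left(u \right)} = u^{2}$
$K{\left(T \right)} = 18 + 3 T^{3}$ ($K{\left(T \right)} = 18 + 3 T T^{2} = 18 + 3 T^{3}$)
$j = -1$ ($j = \left(-1\right) 1 = -1$)
$\left(K{\left(1 \right)} + j\right)^{2} = \left(\left(18 + 3 \cdot 1^{3}\right) - 1\right)^{2} = \left(\left(18 + 3 \cdot 1\right) - 1\right)^{2} = \left(\left(18 + 3\right) - 1\right)^{2} = \left(21 - 1\right)^{2} = 20^{2} = 400$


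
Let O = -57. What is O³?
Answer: -185193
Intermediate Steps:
O³ = (-57)³ = -185193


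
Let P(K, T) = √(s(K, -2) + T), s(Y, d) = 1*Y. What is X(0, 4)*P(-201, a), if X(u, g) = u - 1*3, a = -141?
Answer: -9*I*√38 ≈ -55.48*I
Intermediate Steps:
s(Y, d) = Y
X(u, g) = -3 + u (X(u, g) = u - 3 = -3 + u)
P(K, T) = √(K + T)
X(0, 4)*P(-201, a) = (-3 + 0)*√(-201 - 141) = -9*I*√38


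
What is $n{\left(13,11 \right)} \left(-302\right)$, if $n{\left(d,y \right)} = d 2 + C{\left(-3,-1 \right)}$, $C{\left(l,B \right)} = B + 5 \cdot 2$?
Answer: $-10570$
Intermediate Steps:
$C{\left(l,B \right)} = 10 + B$ ($C{\left(l,B \right)} = B + 10 = 10 + B$)
$n{\left(d,y \right)} = 9 + 2 d$ ($n{\left(d,y \right)} = d 2 + \left(10 - 1\right) = 2 d + 9 = 9 + 2 d$)
$n{\left(13,11 \right)} \left(-302\right) = \left(9 + 2 \cdot 13\right) \left(-302\right) = \left(9 + 26\right) \left(-302\right) = 35 \left(-302\right) = -10570$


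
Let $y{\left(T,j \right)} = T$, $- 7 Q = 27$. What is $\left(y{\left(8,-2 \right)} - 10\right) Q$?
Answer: $\frac{54}{7} \approx 7.7143$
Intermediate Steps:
$Q = - \frac{27}{7}$ ($Q = \left(- \frac{1}{7}\right) 27 = - \frac{27}{7} \approx -3.8571$)
$\left(y{\left(8,-2 \right)} - 10\right) Q = \left(8 - 10\right) \left(- \frac{27}{7}\right) = \left(-2\right) \left(- \frac{27}{7}\right) = \frac{54}{7}$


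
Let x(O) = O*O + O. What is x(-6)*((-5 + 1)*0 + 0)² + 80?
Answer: 80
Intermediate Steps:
x(O) = O + O² (x(O) = O² + O = O + O²)
x(-6)*((-5 + 1)*0 + 0)² + 80 = (-6*(1 - 6))*((-5 + 1)*0 + 0)² + 80 = (-6*(-5))*(-4*0 + 0)² + 80 = 30*(0 + 0)² + 80 = 30*0² + 80 = 30*0 + 80 = 0 + 80 = 80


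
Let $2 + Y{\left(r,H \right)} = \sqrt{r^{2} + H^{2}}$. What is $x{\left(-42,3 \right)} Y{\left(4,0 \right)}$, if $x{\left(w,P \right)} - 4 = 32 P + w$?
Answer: $116$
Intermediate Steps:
$x{\left(w,P \right)} = 4 + w + 32 P$ ($x{\left(w,P \right)} = 4 + \left(32 P + w\right) = 4 + \left(w + 32 P\right) = 4 + w + 32 P$)
$Y{\left(r,H \right)} = -2 + \sqrt{H^{2} + r^{2}}$ ($Y{\left(r,H \right)} = -2 + \sqrt{r^{2} + H^{2}} = -2 + \sqrt{H^{2} + r^{2}}$)
$x{\left(-42,3 \right)} Y{\left(4,0 \right)} = \left(4 - 42 + 32 \cdot 3\right) \left(-2 + \sqrt{0^{2} + 4^{2}}\right) = \left(4 - 42 + 96\right) \left(-2 + \sqrt{0 + 16}\right) = 58 \left(-2 + \sqrt{16}\right) = 58 \left(-2 + 4\right) = 58 \cdot 2 = 116$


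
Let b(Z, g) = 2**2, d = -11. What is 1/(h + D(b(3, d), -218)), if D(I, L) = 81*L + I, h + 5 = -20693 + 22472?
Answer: -1/15880 ≈ -6.2972e-5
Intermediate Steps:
h = 1774 (h = -5 + (-20693 + 22472) = -5 + 1779 = 1774)
b(Z, g) = 4
D(I, L) = I + 81*L
1/(h + D(b(3, d), -218)) = 1/(1774 + (4 + 81*(-218))) = 1/(1774 + (4 - 17658)) = 1/(1774 - 17654) = 1/(-15880) = -1/15880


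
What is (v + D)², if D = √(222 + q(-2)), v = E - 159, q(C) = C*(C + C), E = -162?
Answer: (321 - √230)² ≈ 93535.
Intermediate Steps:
q(C) = 2*C² (q(C) = C*(2*C) = 2*C²)
v = -321 (v = -162 - 159 = -321)
D = √230 (D = √(222 + 2*(-2)²) = √(222 + 2*4) = √(222 + 8) = √230 ≈ 15.166)
(v + D)² = (-321 + √230)²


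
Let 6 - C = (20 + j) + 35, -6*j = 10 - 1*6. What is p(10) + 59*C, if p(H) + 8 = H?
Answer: -8549/3 ≈ -2849.7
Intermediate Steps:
j = -⅔ (j = -(10 - 1*6)/6 = -(10 - 6)/6 = -⅙*4 = -⅔ ≈ -0.66667)
p(H) = -8 + H
C = -145/3 (C = 6 - ((20 - ⅔) + 35) = 6 - (58/3 + 35) = 6 - 1*163/3 = 6 - 163/3 = -145/3 ≈ -48.333)
p(10) + 59*C = (-8 + 10) + 59*(-145/3) = 2 - 8555/3 = -8549/3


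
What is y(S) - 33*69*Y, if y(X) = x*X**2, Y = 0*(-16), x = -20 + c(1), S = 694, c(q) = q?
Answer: -9151084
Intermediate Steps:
x = -19 (x = -20 + 1 = -19)
Y = 0
y(X) = -19*X**2
y(S) - 33*69*Y = -19*694**2 - 33*69*0 = -19*481636 - 2277*0 = -9151084 - 1*0 = -9151084 + 0 = -9151084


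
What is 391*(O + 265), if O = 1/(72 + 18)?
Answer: 9325741/90 ≈ 1.0362e+5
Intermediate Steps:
O = 1/90 ≈ 0.011111
391*(O + 265) = 391*(1/90 + 265) = 391*(23851/90) = 9325741/90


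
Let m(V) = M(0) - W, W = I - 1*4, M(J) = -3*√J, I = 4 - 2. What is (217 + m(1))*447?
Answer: 97893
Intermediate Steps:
I = 2
W = -2 (W = 2 - 1*4 = 2 - 4 = -2)
m(V) = 2 (m(V) = -3*√0 - 1*(-2) = -3*0 + 2 = 0 + 2 = 2)
(217 + m(1))*447 = (217 + 2)*447 = 219*447 = 97893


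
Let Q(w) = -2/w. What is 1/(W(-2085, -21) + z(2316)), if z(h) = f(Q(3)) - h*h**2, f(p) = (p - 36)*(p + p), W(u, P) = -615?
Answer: -9/111804219559 ≈ -8.0498e-11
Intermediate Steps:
f(p) = 2*p*(-36 + p) (f(p) = (-36 + p)*(2*p) = 2*p*(-36 + p))
z(h) = 440/9 - h**3 (z(h) = 2*(-2/3)*(-36 - 2/3) - h*h**2 = 2*(-2*1/3)*(-36 - 2*1/3) - h**3 = 2*(-2/3)*(-36 - 2/3) - h**3 = 2*(-2/3)*(-110/3) - h**3 = 440/9 - h**3)
1/(W(-2085, -21) + z(2316)) = 1/(-615 + (440/9 - 1*2316**3)) = 1/(-615 + (440/9 - 1*12422690496)) = 1/(-615 + (440/9 - 12422690496)) = 1/(-615 - 111804214024/9) = 1/(-111804219559/9) = -9/111804219559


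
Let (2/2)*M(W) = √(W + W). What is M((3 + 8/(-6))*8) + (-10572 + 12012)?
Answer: 1440 + 4*√15/3 ≈ 1445.2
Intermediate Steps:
M(W) = √2*√W (M(W) = √(W + W) = √(2*W) = √2*√W)
M((3 + 8/(-6))*8) + (-10572 + 12012) = √2*√((3 + 8/(-6))*8) + (-10572 + 12012) = √2*√((3 + 8*(-⅙))*8) + 1440 = √2*√((3 - 4/3)*8) + 1440 = √2*√((5/3)*8) + 1440 = √2*√(40/3) + 1440 = √2*(2*√30/3) + 1440 = 4*√15/3 + 1440 = 1440 + 4*√15/3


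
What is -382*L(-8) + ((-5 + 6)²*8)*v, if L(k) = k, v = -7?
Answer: 3000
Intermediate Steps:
-382*L(-8) + ((-5 + 6)²*8)*v = -382*(-8) + ((-5 + 6)²*8)*(-7) = 3056 + (1²*8)*(-7) = 3056 + (1*8)*(-7) = 3056 + 8*(-7) = 3056 - 56 = 3000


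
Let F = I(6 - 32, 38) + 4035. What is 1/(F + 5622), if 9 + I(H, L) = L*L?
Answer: 1/11092 ≈ 9.0155e-5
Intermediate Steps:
I(H, L) = -9 + L**2 (I(H, L) = -9 + L*L = -9 + L**2)
F = 5470 (F = (-9 + 38**2) + 4035 = (-9 + 1444) + 4035 = 1435 + 4035 = 5470)
1/(F + 5622) = 1/(5470 + 5622) = 1/11092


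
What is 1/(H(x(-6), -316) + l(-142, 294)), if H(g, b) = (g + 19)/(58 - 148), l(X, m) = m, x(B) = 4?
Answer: 90/26437 ≈ 0.0034043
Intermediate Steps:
H(g, b) = -19/90 - g/90 (H(g, b) = (19 + g)/(-90) = (19 + g)*(-1/90) = -19/90 - g/90)
1/(H(x(-6), -316) + l(-142, 294)) = 1/((-19/90 - 1/90*4) + 294) = 1/((-19/90 - 2/45) + 294) = 1/(-23/90 + 294) = 1/(26437/90) = 90/26437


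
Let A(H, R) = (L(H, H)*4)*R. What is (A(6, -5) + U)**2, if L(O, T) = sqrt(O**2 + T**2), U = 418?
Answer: 203524 - 100320*sqrt(2) ≈ 61650.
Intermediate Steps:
A(H, R) = 4*R*sqrt(2)*sqrt(H**2) (A(H, R) = (sqrt(H**2 + H**2)*4)*R = (sqrt(2*H**2)*4)*R = ((sqrt(2)*sqrt(H**2))*4)*R = (4*sqrt(2)*sqrt(H**2))*R = 4*R*sqrt(2)*sqrt(H**2))
(A(6, -5) + U)**2 = (4*(-5)*sqrt(2)*sqrt(6**2) + 418)**2 = (4*(-5)*sqrt(2)*sqrt(36) + 418)**2 = (4*(-5)*sqrt(2)*6 + 418)**2 = (-120*sqrt(2) + 418)**2 = (418 - 120*sqrt(2))**2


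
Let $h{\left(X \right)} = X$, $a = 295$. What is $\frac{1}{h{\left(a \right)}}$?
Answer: $\frac{1}{295} \approx 0.0033898$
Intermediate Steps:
$\frac{1}{h{\left(a \right)}} = \frac{1}{295}$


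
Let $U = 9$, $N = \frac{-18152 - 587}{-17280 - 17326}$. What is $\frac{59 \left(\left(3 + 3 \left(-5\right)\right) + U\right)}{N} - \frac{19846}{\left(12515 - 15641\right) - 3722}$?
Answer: $- \frac{20786949991}{64162336} \approx -323.97$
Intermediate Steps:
$N = \frac{18739}{34606}$ ($N = - \frac{18739}{-34606} = \left(-18739\right) \left(- \frac{1}{34606}\right) = \frac{18739}{34606} \approx 0.5415$)
$\frac{59 \left(\left(3 + 3 \left(-5\right)\right) + U\right)}{N} - \frac{19846}{\left(12515 - 15641\right) - 3722} = \frac{59 \left(\left(3 + 3 \left(-5\right)\right) + 9\right)}{\frac{18739}{34606}} - \frac{19846}{\left(12515 - 15641\right) - 3722} = 59 \left(\left(3 - 15\right) + 9\right) \frac{34606}{18739} - \frac{19846}{-3126 - 3722} = 59 \left(-12 + 9\right) \frac{34606}{18739} - \frac{19846}{-6848} = 59 \left(-3\right) \frac{34606}{18739} - - \frac{9923}{3424} = \left(-177\right) \frac{34606}{18739} + \frac{9923}{3424} = - \frac{6125262}{18739} + \frac{9923}{3424} = - \frac{20786949991}{64162336}$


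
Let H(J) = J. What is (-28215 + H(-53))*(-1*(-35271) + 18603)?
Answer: -1522910232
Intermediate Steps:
(-28215 + H(-53))*(-1*(-35271) + 18603) = (-28215 - 53)*(-1*(-35271) + 18603) = -28268*(35271 + 18603) = -28268*53874 = -1522910232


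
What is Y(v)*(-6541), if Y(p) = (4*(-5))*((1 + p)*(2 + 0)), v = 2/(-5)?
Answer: 156984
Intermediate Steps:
v = -⅖ (v = -⅕*2 = -⅖ ≈ -0.40000)
Y(p) = -40 - 40*p (Y(p) = -20*(1 + p)*2 = -20*(2 + 2*p) = -40 - 40*p)
Y(v)*(-6541) = (-40 - 40*(-⅖))*(-6541) = (-40 + 16)*(-6541) = -24*(-6541) = 156984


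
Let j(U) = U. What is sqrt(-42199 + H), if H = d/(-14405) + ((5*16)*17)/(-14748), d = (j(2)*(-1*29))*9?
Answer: I*sqrt(119035235653090490985)/53111235 ≈ 205.42*I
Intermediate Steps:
d = -522 (d = (2*(-1*29))*9 = (2*(-29))*9 = -58*9 = -522)
H = -2973086/53111235 (H = -522/(-14405) + ((5*16)*17)/(-14748) = -522*(-1/14405) + (80*17)*(-1/14748) = 522/14405 + 1360*(-1/14748) = 522/14405 - 340/3687 = -2973086/53111235 ≈ -0.055978)
sqrt(-42199 + H) = sqrt(-42199 - 2973086/53111235) = sqrt(-2241243978851/53111235) = I*sqrt(119035235653090490985)/53111235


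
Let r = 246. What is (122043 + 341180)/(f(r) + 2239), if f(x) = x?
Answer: 463223/2485 ≈ 186.41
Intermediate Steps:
(122043 + 341180)/(f(r) + 2239) = (122043 + 341180)/(246 + 2239) = 463223/2485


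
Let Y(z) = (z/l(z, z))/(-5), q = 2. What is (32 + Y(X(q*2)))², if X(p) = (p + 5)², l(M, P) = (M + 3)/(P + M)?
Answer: 2809/4900 ≈ 0.57327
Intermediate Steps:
l(M, P) = (3 + M)/(M + P)
X(p) = (5 + p)²
Y(z) = -2*z²/(5*(3 + z)) (Y(z) = (z/(((3 + z)/(z + z))))/(-5) = (z/(((3 + z)/((2*z)))))*(-⅕) = (z/(((1/(2*z))*(3 + z))))*(-⅕) = (z/(((3 + z)/(2*z))))*(-⅕) = (z*(2*z/(3 + z)))*(-⅕) = (2*z²/(3 + z))*(-⅕) = -2*z²/(5*(3 + z)))
(32 + Y(X(q*2)))² = (32 - 2*((5 + 2*2)²)²/(15 + 5*(5 + 2*2)²))² = (32 - 2*((5 + 4)²)²/(15 + 5*(5 + 4)²))² = (32 - 2*(9²)²/(15 + 5*9²))² = (32 - 2*81²/(15 + 5*81))² = (32 - 2*6561/(15 + 405))² = (32 - 2*6561/420)² = (32 - 2*6561*1/420)² = (32 - 2187/70)² = (53/70)² = 2809/4900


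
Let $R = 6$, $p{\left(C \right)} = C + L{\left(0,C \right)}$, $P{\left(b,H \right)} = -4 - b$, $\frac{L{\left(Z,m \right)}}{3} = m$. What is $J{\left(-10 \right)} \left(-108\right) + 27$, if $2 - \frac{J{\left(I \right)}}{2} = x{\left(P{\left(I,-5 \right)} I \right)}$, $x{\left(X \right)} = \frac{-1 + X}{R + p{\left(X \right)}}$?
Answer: $- \frac{4533}{13} \approx -348.69$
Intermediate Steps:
$L{\left(Z,m \right)} = 3 m$
$p{\left(C \right)} = 4 C$ ($p{\left(C \right)} = C + 3 C = 4 C$)
$x{\left(X \right)} = \frac{-1 + X}{6 + 4 X}$
$J{\left(I \right)} = 4 - \frac{-1 + I \left(-4 - I\right)}{3 + 2 I \left(-4 - I\right)}$ ($J{\left(I \right)} = 4 - 2 \frac{-1 + \left(-4 - I\right) I}{2 \left(3 + 2 \left(-4 - I\right) I\right)} = 4 - 2 \frac{-1 + I \left(-4 - I\right)}{2 \left(3 + 2 I \left(-4 - I\right)\right)} = 4 - \frac{-1 + I \left(-4 - I\right)}{3 + 2 I \left(-4 - I\right)}$)
$J{\left(-10 \right)} \left(-108\right) + 27 = \frac{-13 + 7 \left(-10\right) \left(4 - 10\right)}{-3 + 2 \left(-10\right) \left(4 - 10\right)} \left(-108\right) + 27 = \frac{-13 + 7 \left(-10\right) \left(-6\right)}{-3 + 2 \left(-10\right) \left(-6\right)} \left(-108\right) + 27 = \frac{-13 + 420}{-3 + 120} \left(-108\right) + 27 = \frac{1}{117} \cdot 407 \left(-108\right) + 27 = \frac{407}{117} \left(-108\right) + 27 = - \frac{4884}{13} + 27 = - \frac{4533}{13}$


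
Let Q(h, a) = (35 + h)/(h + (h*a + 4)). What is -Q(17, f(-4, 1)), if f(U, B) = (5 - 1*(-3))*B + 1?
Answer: -26/87 ≈ -0.29885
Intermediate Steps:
f(U, B) = 1 + 8*B (f(U, B) = (5 + 3)*B + 1 = 8*B + 1 = 1 + 8*B)
Q(h, a) = (35 + h)/(4 + h + a*h) (Q(h, a) = (35 + h)/(h + (a*h + 4)) = (35 + h)/(h + (4 + a*h)) = (35 + h)/(4 + h + a*h))
-Q(17, f(-4, 1)) = -(35 + 17)/(4 + 17 + (1 + 8*1)*17) = -52/(4 + 17 + (1 + 8)*17) = -52/(4 + 17 + 9*17) = -52/(4 + 17 + 153) = -52/174 = -1*26/87 = -26/87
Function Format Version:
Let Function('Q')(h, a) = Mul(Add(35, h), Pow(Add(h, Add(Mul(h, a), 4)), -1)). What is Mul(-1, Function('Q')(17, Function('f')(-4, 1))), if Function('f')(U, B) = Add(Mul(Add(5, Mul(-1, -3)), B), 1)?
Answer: Rational(-26, 87) ≈ -0.29885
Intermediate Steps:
Function('f')(U, B) = Add(1, Mul(8, B)) (Function('f')(U, B) = Add(Mul(Add(5, 3), B), 1) = Add(Mul(8, B), 1) = Add(1, Mul(8, B)))
Function('Q')(h, a) = Mul(Pow(Add(4, h, Mul(a, h)), -1), Add(35, h)) (Function('Q')(h, a) = Mul(Add(35, h), Pow(Add(h, Add(Mul(a, h), 4)), -1)) = Mul(Add(35, h), Pow(Add(h, Add(4, Mul(a, h))), -1)) = Mul(Add(35, h), Pow(Add(4, h, Mul(a, h)), -1)) = Mul(Pow(Add(4, h, Mul(a, h)), -1), Add(35, h)))
Mul(-1, Function('Q')(17, Function('f')(-4, 1))) = Mul(-1, Mul(Pow(Add(4, 17, Mul(Add(1, Mul(8, 1)), 17)), -1), Add(35, 17))) = Mul(-1, Mul(Pow(Add(4, 17, Mul(Add(1, 8), 17)), -1), 52)) = Mul(-1, Mul(Pow(Add(4, 17, Mul(9, 17)), -1), 52)) = Mul(-1, Mul(Pow(Add(4, 17, 153), -1), 52)) = Mul(-1, Mul(Pow(174, -1), 52)) = Mul(-1, Mul(Rational(1, 174), 52)) = Mul(-1, Rational(26, 87)) = Rational(-26, 87)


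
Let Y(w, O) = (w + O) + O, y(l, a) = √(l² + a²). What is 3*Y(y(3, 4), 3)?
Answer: 33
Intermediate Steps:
y(l, a) = √(a² + l²)
Y(w, O) = w + 2*O (Y(w, O) = (O + w) + O = w + 2*O)
3*Y(y(3, 4), 3) = 3*(√(4² + 3²) + 2*3) = 3*(√(16 + 9) + 6) = 3*(√25 + 6) = 3*(5 + 6) = 3*11 = 33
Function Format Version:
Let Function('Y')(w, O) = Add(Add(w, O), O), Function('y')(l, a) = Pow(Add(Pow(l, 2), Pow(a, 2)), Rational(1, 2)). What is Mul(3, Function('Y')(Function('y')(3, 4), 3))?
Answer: 33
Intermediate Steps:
Function('y')(l, a) = Pow(Add(Pow(a, 2), Pow(l, 2)), Rational(1, 2))
Function('Y')(w, O) = Add(w, Mul(2, O)) (Function('Y')(w, O) = Add(Add(O, w), O) = Add(w, Mul(2, O)))
Mul(3, Function('Y')(Function('y')(3, 4), 3)) = Mul(3, Add(Pow(Add(Pow(4, 2), Pow(3, 2)), Rational(1, 2)), Mul(2, 3))) = Mul(3, Add(Pow(Add(16, 9), Rational(1, 2)), 6)) = Mul(3, Add(Pow(25, Rational(1, 2)), 6)) = Mul(3, Add(5, 6)) = Mul(3, 11) = 33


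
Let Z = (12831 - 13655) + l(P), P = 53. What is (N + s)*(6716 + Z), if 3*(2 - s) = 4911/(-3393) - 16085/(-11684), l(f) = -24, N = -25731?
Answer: -166259136813125/1101217 ≈ -1.5098e+8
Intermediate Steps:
Z = -848 (Z = (12831 - 13655) - 24 = -824 - 24 = -848)
s = 80222197/39643812 (s = 2 - (4911/(-3393) - 16085/(-11684))/3 = 2 - (4911*(-1/3393) - 16085*(-1/11684))/3 = 2 - (-1637/1131 + 16085/11684)/3 = 2 - 1/3*(-934573/13214604) = 2 + 934573/39643812 = 80222197/39643812 ≈ 2.0236)
(N + s)*(6716 + Z) = (-25731 + 80222197/39643812)*(6716 - 848) = -1019994704375/39643812*5868 = -166259136813125/1101217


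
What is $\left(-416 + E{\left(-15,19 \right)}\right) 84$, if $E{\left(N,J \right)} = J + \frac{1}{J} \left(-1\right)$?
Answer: $- \frac{633696}{19} \approx -33352.0$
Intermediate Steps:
$E{\left(N,J \right)} = J - \frac{1}{J}$
$\left(-416 + E{\left(-15,19 \right)}\right) 84 = \left(-416 + \left(19 - \frac{1}{19}\right)\right) 84 = \left(-416 + \frac{360}{19}\right) 84 = \left(- \frac{7544}{19}\right) 84 = - \frac{633696}{19}$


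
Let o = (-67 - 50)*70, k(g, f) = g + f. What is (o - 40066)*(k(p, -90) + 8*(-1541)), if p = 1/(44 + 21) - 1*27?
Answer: 3002725888/5 ≈ 6.0055e+8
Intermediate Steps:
p = -1754/65 (p = 1/65 - 27 = -1754/65 ≈ -26.985)
k(g, f) = f + g
o = -8190 (o = -117*70 = -8190)
(o - 40066)*(k(p, -90) + 8*(-1541)) = (-8190 - 40066)*((-90 - 1754/65) + 8*(-1541)) = -48256*(-7604/65 - 12328) = -48256*(-808924/65) = 3002725888/5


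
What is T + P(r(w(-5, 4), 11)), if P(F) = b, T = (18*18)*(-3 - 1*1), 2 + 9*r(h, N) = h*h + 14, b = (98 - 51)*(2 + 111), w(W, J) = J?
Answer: 4015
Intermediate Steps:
b = 5311 (b = 47*113 = 5311)
r(h, N) = 4/3 + h²/9 (r(h, N) = -2/9 + (h*h + 14)/9 = -2/9 + (h² + 14)/9 = -2/9 + (14 + h²)/9 = -2/9 + (14/9 + h²/9) = 4/3 + h²/9)
T = -1296 (T = 324*(-3 - 1) = 324*(-4) = -1296)
P(F) = 5311
T + P(r(w(-5, 4), 11)) = -1296 + 5311 = 4015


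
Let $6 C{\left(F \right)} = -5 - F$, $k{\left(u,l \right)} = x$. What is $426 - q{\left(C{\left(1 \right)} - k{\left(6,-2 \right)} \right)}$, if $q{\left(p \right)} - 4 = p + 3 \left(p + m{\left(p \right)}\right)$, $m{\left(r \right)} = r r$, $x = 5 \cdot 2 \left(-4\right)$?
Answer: $-4297$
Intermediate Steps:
$x = -40$ ($x = 10 \left(-4\right) = -40$)
$m{\left(r \right)} = r^{2}$
$k{\left(u,l \right)} = -40$
$C{\left(F \right)} = - \frac{5}{6} - \frac{F}{6}$ ($C{\left(F \right)} = \frac{-5 - F}{6} = - \frac{5}{6} - \frac{F}{6}$)
$q{\left(p \right)} = 4 + 3 p^{2} + 4 p$ ($q{\left(p \right)} = 4 + \left(p + 3 \left(p + p^{2}\right)\right) = 4 + \left(p + \left(3 p + 3 p^{2}\right)\right) = 4 + \left(3 p^{2} + 4 p\right) = 4 + 3 p^{2} + 4 p$)
$426 - q{\left(C{\left(1 \right)} - k{\left(6,-2 \right)} \right)} = 426 - \left(4 + 3 \left(\left(- \frac{5}{6} - \frac{1}{6}\right) - -40\right)^{2} + 4 \left(\left(- \frac{5}{6} - \frac{1}{6}\right) - -40\right)\right) = 426 - \left(4 + 3 \left(\left(- \frac{5}{6} - \frac{1}{6}\right) + 40\right)^{2} + 4 \left(\left(- \frac{5}{6} - \frac{1}{6}\right) + 40\right)\right) = 426 - \left(4 + 3 \left(-1 + 40\right)^{2} + 4 \left(-1 + 40\right)\right) = 426 - \left(4 + 3 \cdot 39^{2} + 4 \cdot 39\right) = 426 - \left(4 + 3 \cdot 1521 + 156\right) = 426 - \left(4 + 4563 + 156\right) = 426 - 4723 = -4297$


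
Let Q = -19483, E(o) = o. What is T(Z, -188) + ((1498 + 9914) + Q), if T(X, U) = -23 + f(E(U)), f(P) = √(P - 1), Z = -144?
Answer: -8094 + 3*I*√21 ≈ -8094.0 + 13.748*I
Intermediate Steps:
f(P) = √(-1 + P)
T(X, U) = -23 + √(-1 + U)
T(Z, -188) + ((1498 + 9914) + Q) = (-23 + √(-1 - 188)) + ((1498 + 9914) - 19483) = (-23 + √(-189)) + (11412 - 19483) = (-23 + 3*I*√21) - 8071 = -8094 + 3*I*√21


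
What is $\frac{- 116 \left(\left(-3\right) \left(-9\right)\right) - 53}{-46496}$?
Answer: $\frac{3185}{46496} \approx 0.068501$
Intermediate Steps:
$\frac{- 116 \left(\left(-3\right) \left(-9\right)\right) - 53}{-46496} = \left(\left(-116\right) 27 - 53\right) \left(- \frac{1}{46496}\right) = \left(-3132 - 53\right) \left(- \frac{1}{46496}\right) = \left(-3185\right) \left(- \frac{1}{46496}\right) = \frac{3185}{46496}$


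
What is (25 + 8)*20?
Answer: 660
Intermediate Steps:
(25 + 8)*20 = 33*20 = 660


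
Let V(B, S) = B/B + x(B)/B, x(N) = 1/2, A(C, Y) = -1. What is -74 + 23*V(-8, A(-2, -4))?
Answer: -839/16 ≈ -52.438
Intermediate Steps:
x(N) = 1/2
V(B, S) = 1 + 1/(2*B) (V(B, S) = B/B + 1/(2*B) = 1 + 1/(2*B))
-74 + 23*V(-8, A(-2, -4)) = -74 + 23*((1/2 - 8)/(-8)) = -74 + 23*(-1/8*(-15/2)) = -74 + 23*(15/16) = -74 + 345/16 = -839/16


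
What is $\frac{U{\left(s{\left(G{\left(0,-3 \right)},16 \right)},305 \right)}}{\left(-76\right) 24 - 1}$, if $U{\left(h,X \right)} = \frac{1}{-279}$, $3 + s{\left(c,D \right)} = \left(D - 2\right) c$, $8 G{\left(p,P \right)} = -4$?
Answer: $\frac{1}{509175} \approx 1.964 \cdot 10^{-6}$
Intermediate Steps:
$G{\left(p,P \right)} = - \frac{1}{2}$ ($G{\left(p,P \right)} = \frac{1}{8} \left(-4\right) = - \frac{1}{2}$)
$s{\left(c,D \right)} = -3 + c \left(-2 + D\right)$ ($s{\left(c,D \right)} = -3 + \left(D - 2\right) c = -3 + \left(-2 + D\right) c = -3 + c \left(-2 + D\right)$)
$U{\left(h,X \right)} = - \frac{1}{279}$
$\frac{U{\left(s{\left(G{\left(0,-3 \right)},16 \right)},305 \right)}}{\left(-76\right) 24 - 1} = - \frac{1}{279 \left(\left(-76\right) 24 - 1\right)} = - \frac{1}{279 \left(-1824 - 1\right)} = - \frac{1}{279 \left(-1825\right)} = \left(- \frac{1}{279}\right) \left(- \frac{1}{1825}\right) = \frac{1}{509175}$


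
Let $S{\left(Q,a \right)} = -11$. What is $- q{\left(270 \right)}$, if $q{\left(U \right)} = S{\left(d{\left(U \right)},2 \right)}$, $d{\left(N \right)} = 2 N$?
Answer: $11$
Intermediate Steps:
$q{\left(U \right)} = -11$
$- q{\left(270 \right)} = \left(-1\right) \left(-11\right) = 11$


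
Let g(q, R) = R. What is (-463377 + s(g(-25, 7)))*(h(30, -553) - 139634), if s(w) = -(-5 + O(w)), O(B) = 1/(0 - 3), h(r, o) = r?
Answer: 194065614460/3 ≈ 6.4689e+10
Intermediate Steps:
O(B) = -1/3 (O(B) = 1/(-3) = -1/3)
s(w) = 16/3 (s(w) = -(-5 - 1/3) = -1*(-16/3) = 16/3)
(-463377 + s(g(-25, 7)))*(h(30, -553) - 139634) = (-463377 + 16/3)*(30 - 139634) = -1390115/3*(-139604) = 194065614460/3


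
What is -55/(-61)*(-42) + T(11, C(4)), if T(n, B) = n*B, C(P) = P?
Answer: 374/61 ≈ 6.1311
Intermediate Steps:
T(n, B) = B*n
-55/(-61)*(-42) + T(11, C(4)) = -55/(-61)*(-42) + 4*11 = -55*(-1/61)*(-42) + 44 = (55/61)*(-42) + 44 = -2310/61 + 44 = 374/61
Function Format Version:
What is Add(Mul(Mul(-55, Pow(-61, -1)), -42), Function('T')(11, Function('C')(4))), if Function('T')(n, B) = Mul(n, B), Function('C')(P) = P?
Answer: Rational(374, 61) ≈ 6.1311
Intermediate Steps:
Function('T')(n, B) = Mul(B, n)
Add(Mul(Mul(-55, Pow(-61, -1)), -42), Function('T')(11, Function('C')(4))) = Add(Mul(Mul(-55, Pow(-61, -1)), -42), Mul(4, 11)) = Add(Mul(Mul(-55, Rational(-1, 61)), -42), 44) = Add(Mul(Rational(55, 61), -42), 44) = Add(Rational(-2310, 61), 44) = Rational(374, 61)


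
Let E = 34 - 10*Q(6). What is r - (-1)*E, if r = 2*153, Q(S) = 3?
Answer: 310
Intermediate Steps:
r = 306
E = 4 (E = 34 - 10*3 = 34 - 30 = 4)
r - (-1)*E = 306 - (-1)*4 = 306 - 1*(-4) = 306 + 4 = 310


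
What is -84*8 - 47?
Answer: -719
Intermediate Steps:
-84*8 - 47 = -28*24 - 47 = -672 - 47 = -719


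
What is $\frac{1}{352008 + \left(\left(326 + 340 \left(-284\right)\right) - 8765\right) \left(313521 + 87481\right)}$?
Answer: $- \frac{1}{42104456990} \approx -2.375 \cdot 10^{-11}$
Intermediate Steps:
$\frac{1}{352008 + \left(\left(326 + 340 \left(-284\right)\right) - 8765\right) \left(313521 + 87481\right)} = \frac{1}{352008 + \left(\left(326 - 96560\right) - 8765\right) 401002} = \frac{1}{352008 + \left(-96234 - 8765\right) 401002} = \frac{1}{352008 - 42104808998} = \frac{1}{-42104456990} = - \frac{1}{42104456990}$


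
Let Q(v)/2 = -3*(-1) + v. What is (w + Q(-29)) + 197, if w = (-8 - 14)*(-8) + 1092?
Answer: 1413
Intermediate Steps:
w = 1268 (w = -22*(-8) + 1092 = 176 + 1092 = 1268)
Q(v) = 6 + 2*v (Q(v) = 2*(-3*(-1) + v) = 2*(3 + v) = 6 + 2*v)
(w + Q(-29)) + 197 = (1268 + (6 + 2*(-29))) + 197 = (1268 + (6 - 58)) + 197 = (1268 - 52) + 197 = 1216 + 197 = 1413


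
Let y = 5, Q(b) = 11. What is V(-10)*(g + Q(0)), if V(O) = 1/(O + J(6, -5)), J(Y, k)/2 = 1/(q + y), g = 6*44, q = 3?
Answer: -1100/39 ≈ -28.205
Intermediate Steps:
g = 264
J(Y, k) = 1/4 (J(Y, k) = 2/(3 + 5) = 2/8 = 2*(1/8) = 1/4)
V(O) = 1/(1/4 + O) (V(O) = 1/(O + 1/4) = 1/(1/4 + O))
V(-10)*(g + Q(0)) = (4/(1 + 4*(-10)))*(264 + 11) = (4/(1 - 40))*275 = (4/(-39))*275 = (4*(-1/39))*275 = -4/39*275 = -1100/39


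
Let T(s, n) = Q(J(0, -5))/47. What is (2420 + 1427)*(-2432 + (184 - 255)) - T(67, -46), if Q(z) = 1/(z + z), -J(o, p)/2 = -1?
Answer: -1810259709/188 ≈ -9.6290e+6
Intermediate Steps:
J(o, p) = 2 (J(o, p) = -2*(-1) = 2)
Q(z) = 1/(2*z)
T(s, n) = 1/188 (T(s, n) = ((½)/2)/47 = ((½)*(½))*(1/47) = (¼)*(1/47) = 1/188)
(2420 + 1427)*(-2432 + (184 - 255)) - T(67, -46) = (2420 + 1427)*(-2432 + (184 - 255)) - 1*1/188 = 3847*(-2432 - 71) - 1/188 = 3847*(-2503) - 1/188 = -9629041 - 1/188 = -1810259709/188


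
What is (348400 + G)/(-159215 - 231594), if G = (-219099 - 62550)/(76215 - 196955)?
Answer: -42066097649/47186278660 ≈ -0.89149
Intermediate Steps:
G = 281649/120740 (G = -281649/(-120740) = -281649*(-1/120740) = 281649/120740 ≈ 2.3327)
(348400 + G)/(-159215 - 231594) = (348400 + 281649/120740)/(-159215 - 231594) = (42066097649/120740)/(-390809) = (42066097649/120740)*(-1/390809) = -42066097649/47186278660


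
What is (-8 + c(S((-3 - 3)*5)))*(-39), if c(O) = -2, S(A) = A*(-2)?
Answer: 390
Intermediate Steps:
S(A) = -2*A
(-8 + c(S((-3 - 3)*5)))*(-39) = (-8 - 2)*(-39) = -10*(-39) = 390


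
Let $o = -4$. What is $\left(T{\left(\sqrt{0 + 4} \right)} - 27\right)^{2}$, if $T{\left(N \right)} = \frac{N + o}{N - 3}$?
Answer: $625$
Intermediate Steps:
$T{\left(N \right)} = \frac{-4 + N}{-3 + N}$ ($T{\left(N \right)} = \frac{N - 4}{N - 3} = \frac{-4 + N}{-3 + N}$)
$\left(T{\left(\sqrt{0 + 4} \right)} - 27\right)^{2} = \left(\frac{-4 + \sqrt{0 + 4}}{-3 + \sqrt{0 + 4}} - 27\right)^{2} = \left(\frac{-4 + \sqrt{4}}{-3 + \sqrt{4}} - 27\right)^{2} = \left(\frac{-4 + 2}{-3 + 2} - 27\right)^{2} = \left(\frac{1}{-1} \left(-2\right) - 27\right)^{2} = \left(\left(-1\right) \left(-2\right) - 27\right)^{2} = \left(2 - 27\right)^{2} = \left(-25\right)^{2} = 625$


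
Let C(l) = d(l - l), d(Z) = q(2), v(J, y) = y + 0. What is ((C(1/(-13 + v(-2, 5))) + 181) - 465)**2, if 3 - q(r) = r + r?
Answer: 81225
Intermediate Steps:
q(r) = 3 - 2*r (q(r) = 3 - (r + r) = 3 - 2*r)
v(J, y) = y
d(Z) = -1 (d(Z) = 3 - 2*2 = 3 - 4 = -1)
C(l) = -1
((C(1/(-13 + v(-2, 5))) + 181) - 465)**2 = ((-1 + 181) - 465)**2 = (180 - 465)**2 = (-285)**2 = 81225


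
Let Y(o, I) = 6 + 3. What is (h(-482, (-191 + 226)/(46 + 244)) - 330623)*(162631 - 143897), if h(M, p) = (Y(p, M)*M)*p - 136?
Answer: -6206247324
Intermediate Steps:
Y(o, I) = 9
h(M, p) = -136 + 9*M*p (h(M, p) = (9*M)*p - 136 = 9*M*p - 136 = -136 + 9*M*p)
(h(-482, (-191 + 226)/(46 + 244)) - 330623)*(162631 - 143897) = ((-136 + 9*(-482)*((-191 + 226)/(46 + 244))) - 330623)*(162631 - 143897) = ((-136 + 9*(-482)*(35/290)) - 330623)*18734 = ((-136 + 9*(-482)*(35*(1/290))) - 330623)*18734 = ((-136 + 9*(-482)*(7/58)) - 330623)*18734 = ((-136 - 15183/29) - 330623)*18734 = (-19127/29 - 330623)*18734 = -9607194/29*18734 = -6206247324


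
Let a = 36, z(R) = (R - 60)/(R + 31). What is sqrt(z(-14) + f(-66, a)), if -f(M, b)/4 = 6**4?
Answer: I*sqrt(1499434)/17 ≈ 72.03*I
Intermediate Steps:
z(R) = (-60 + R)/(31 + R)
f(M, b) = -5184 (f(M, b) = -4*6**4 = -4*1296 = -5184)
sqrt(z(-14) + f(-66, a)) = sqrt((-60 - 14)/(31 - 14) - 5184) = sqrt(-74/17 - 5184) = sqrt(-88202/17) = I*sqrt(1499434)/17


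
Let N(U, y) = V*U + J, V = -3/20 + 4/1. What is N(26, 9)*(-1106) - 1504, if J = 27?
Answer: -710383/5 ≈ -1.4208e+5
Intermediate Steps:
V = 77/20 (V = -3*1/20 + 4*1 = -3/20 + 4 = 77/20 ≈ 3.8500)
N(U, y) = 27 + 77*U/20 (N(U, y) = 77*U/20 + 27 = 27 + 77*U/20)
N(26, 9)*(-1106) - 1504 = (27 + (77/20)*26)*(-1106) - 1504 = (27 + 1001/10)*(-1106) - 1504 = (1271/10)*(-1106) - 1504 = -702863/5 - 1504 = -710383/5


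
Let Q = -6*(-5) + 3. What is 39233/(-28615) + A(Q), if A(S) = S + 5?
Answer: 1048137/28615 ≈ 36.629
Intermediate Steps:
Q = 33 (Q = 30 + 3 = 33)
A(S) = 5 + S
39233/(-28615) + A(Q) = 39233/(-28615) + (5 + 33) = 39233*(-1/28615) + 38 = -39233/28615 + 38 = 1048137/28615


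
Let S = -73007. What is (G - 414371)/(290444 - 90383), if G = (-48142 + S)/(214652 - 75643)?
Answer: -57601419488/27810279549 ≈ -2.0712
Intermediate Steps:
G = -121149/139009 (G = (-48142 - 73007)/(214652 - 75643) = -121149/139009 ≈ -0.87152)
(G - 414371)/(290444 - 90383) = (-121149/139009 - 414371)/(290444 - 90383) = -57601419488/139009/200061 = -57601419488/139009*1/200061 = -57601419488/27810279549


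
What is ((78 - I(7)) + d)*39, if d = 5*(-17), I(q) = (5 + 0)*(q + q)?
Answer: -3003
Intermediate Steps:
I(q) = 10*q (I(q) = 5*(2*q) = 10*q)
d = -85
((78 - I(7)) + d)*39 = ((78 - 10*7) - 85)*39 = ((78 - 1*70) - 85)*39 = ((78 - 70) - 85)*39 = (8 - 85)*39 = -77*39 = -3003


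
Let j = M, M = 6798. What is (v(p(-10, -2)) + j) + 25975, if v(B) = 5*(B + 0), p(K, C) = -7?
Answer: 32738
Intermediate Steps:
v(B) = 5*B
j = 6798
(v(p(-10, -2)) + j) + 25975 = (5*(-7) + 6798) + 25975 = (-35 + 6798) + 25975 = 6763 + 25975 = 32738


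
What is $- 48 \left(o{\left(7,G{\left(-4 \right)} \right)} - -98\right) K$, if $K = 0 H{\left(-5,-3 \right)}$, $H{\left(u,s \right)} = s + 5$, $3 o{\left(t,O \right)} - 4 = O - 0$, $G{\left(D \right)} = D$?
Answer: $0$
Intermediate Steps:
$o{\left(t,O \right)} = \frac{4}{3} + \frac{O}{3}$ ($o{\left(t,O \right)} = \frac{4}{3} + \frac{O - 0}{3} = \frac{4}{3} + \frac{O + 0}{3} = \frac{4}{3} + \frac{O}{3}$)
$H{\left(u,s \right)} = 5 + s$
$K = 0$ ($K = 0 \left(5 - 3\right) = 0 \cdot 2 = 0$)
$- 48 \left(o{\left(7,G{\left(-4 \right)} \right)} - -98\right) K = - 48 \left(\left(\frac{4}{3} + \frac{1}{3} \left(-4\right)\right) - -98\right) 0 = - 48 \left(\left(\frac{4}{3} - \frac{4}{3}\right) + 98\right) 0 = - 48 \left(0 + 98\right) 0 = \left(-48\right) 98 \cdot 0 = \left(-4704\right) 0 = 0$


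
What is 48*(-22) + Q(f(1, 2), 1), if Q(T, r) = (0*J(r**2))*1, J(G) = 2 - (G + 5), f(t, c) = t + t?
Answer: -1056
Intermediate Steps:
f(t, c) = 2*t
J(G) = -3 - G (J(G) = 2 - (5 + G) = 2 + (-5 - G) = -3 - G)
Q(T, r) = 0 (Q(T, r) = (0*(-3 - r**2))*1 = 0*1 = 0)
48*(-22) + Q(f(1, 2), 1) = 48*(-22) + 0 = -1056 + 0 = -1056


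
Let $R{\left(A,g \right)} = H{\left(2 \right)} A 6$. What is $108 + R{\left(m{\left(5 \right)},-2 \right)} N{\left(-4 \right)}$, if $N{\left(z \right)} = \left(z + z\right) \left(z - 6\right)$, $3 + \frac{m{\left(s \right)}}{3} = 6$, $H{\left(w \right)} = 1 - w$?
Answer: $-4212$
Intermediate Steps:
$m{\left(s \right)} = 9$ ($m{\left(s \right)} = -9 + 3 \cdot 6 = -9 + 18 = 9$)
$N{\left(z \right)} = 2 z \left(-6 + z\right)$
$R{\left(A,g \right)} = - 6 A$ ($R{\left(A,g \right)} = \left(1 - 2\right) A 6 = - A 6 = - 6 A$)
$108 + R{\left(m{\left(5 \right)},-2 \right)} N{\left(-4 \right)} = 108 + \left(-6\right) 9 \cdot 2 \left(-4\right) \left(-6 - 4\right) = 108 - 54 \cdot 2 \left(-4\right) \left(-10\right) = 108 - 4320 = -4212$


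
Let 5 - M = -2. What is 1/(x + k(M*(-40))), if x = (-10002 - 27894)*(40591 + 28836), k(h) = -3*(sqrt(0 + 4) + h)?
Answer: -1/2631004758 ≈ -3.8008e-10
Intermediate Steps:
M = 7 (M = 5 - 1*(-2) = 5 + 2 = 7)
k(h) = -6 - 3*h (k(h) = -3*(sqrt(4) + h) = -3*(2 + h) = -6 - 3*h)
x = -2631005592 (x = -37896*69427 = -2631005592)
1/(x + k(M*(-40))) = 1/(-2631005592 + (-6 - 21*(-40))) = 1/(-2631005592 + (-6 - 3*(-280))) = 1/(-2631005592 + (-6 + 840)) = 1/(-2631005592 + 834) = 1/(-2631004758) = -1/2631004758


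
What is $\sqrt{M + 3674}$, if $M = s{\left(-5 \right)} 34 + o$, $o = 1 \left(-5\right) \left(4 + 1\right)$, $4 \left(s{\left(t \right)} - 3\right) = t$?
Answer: $\frac{\sqrt{14834}}{2} \approx 60.897$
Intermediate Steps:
$s{\left(t \right)} = 3 + \frac{t}{4}$
$o = -25$ ($o = \left(-5\right) 5 = -25$)
$M = \frac{69}{2}$ ($M = \left(3 + \frac{1}{4} \left(-5\right)\right) 34 - 25 = \left(3 - \frac{5}{4}\right) 34 - 25 = \frac{7}{4} \cdot 34 - 25 = \frac{119}{2} - 25 = \frac{69}{2} \approx 34.5$)
$\sqrt{M + 3674} = \sqrt{\frac{69}{2} + 3674} = \sqrt{\frac{7417}{2}} = \frac{\sqrt{14834}}{2}$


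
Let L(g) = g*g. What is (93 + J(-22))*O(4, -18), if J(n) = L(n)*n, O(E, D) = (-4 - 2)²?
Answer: -379980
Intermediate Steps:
L(g) = g²
O(E, D) = 36 (O(E, D) = (-6)² = 36)
J(n) = n³ (J(n) = n²*n = n³)
(93 + J(-22))*O(4, -18) = (93 + (-22)³)*36 = (93 - 10648)*36 = -10555*36 = -379980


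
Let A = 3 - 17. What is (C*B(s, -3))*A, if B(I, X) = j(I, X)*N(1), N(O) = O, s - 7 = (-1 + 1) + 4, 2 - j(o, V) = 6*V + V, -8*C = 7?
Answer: 1127/4 ≈ 281.75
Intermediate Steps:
C = -7/8 (C = -⅛*7 = -7/8 ≈ -0.87500)
j(o, V) = 2 - 7*V (j(o, V) = 2 - (6*V + V) = 2 - 7*V)
s = 11 (s = 7 + ((-1 + 1) + 4) = 7 + (0 + 4) = 7 + 4 = 11)
A = -14
B(I, X) = 2 - 7*X (B(I, X) = (2 - 7*X)*1 = 2 - 7*X)
(C*B(s, -3))*A = -7*(2 - 7*(-3))/8*(-14) = -7*(2 + 21)/8*(-14) = -7/8*23*(-14) = -161/8*(-14) = 1127/4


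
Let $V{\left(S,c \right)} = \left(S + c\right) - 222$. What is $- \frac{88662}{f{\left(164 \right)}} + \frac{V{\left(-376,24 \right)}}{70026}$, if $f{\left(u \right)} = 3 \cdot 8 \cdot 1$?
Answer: $- \frac{517388249}{140052} \approx -3694.3$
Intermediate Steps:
$f{\left(u \right)} = 24$ ($f{\left(u \right)} = 24 \cdot 1 = 24$)
$V{\left(S,c \right)} = -222 + S + c$
$- \frac{88662}{f{\left(164 \right)}} + \frac{V{\left(-376,24 \right)}}{70026} = - \frac{88662}{24} + \frac{-222 - 376 + 24}{70026} = \left(-88662\right) \frac{1}{24} - \frac{287}{35013} = - \frac{14777}{4} - \frac{287}{35013} = - \frac{517388249}{140052}$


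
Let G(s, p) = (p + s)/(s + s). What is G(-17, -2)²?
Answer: 361/1156 ≈ 0.31228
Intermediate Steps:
G(s, p) = (p + s)/(2*s) (G(s, p) = (p + s)/((2*s)) = (p + s)*(1/(2*s)) = (p + s)/(2*s))
G(-17, -2)² = ((½)*(-2 - 17)/(-17))² = ((½)*(-1/17)*(-19))² = (19/34)² = 361/1156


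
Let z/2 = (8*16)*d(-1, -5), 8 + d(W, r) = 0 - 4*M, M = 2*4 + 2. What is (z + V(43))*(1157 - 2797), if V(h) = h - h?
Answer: 20152320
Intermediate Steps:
M = 10 (M = 8 + 2 = 10)
d(W, r) = -48 (d(W, r) = -8 + (0 - 4*10) = -8 + (0 - 40) = -8 - 40 = -48)
z = -12288 (z = 2*((8*16)*(-48)) = 2*(128*(-48)) = 2*(-6144) = -12288)
V(h) = 0
(z + V(43))*(1157 - 2797) = (-12288 + 0)*(1157 - 2797) = -12288*(-1640) = 20152320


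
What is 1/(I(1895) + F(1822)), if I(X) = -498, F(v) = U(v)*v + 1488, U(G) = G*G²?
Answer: 1/11020301860846 ≈ 9.0742e-14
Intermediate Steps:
U(G) = G³
F(v) = 1488 + v⁴ (F(v) = v³*v + 1488 = v⁴ + 1488 = 1488 + v⁴)
1/(I(1895) + F(1822)) = 1/(-498 + (1488 + 1822⁴)) = 1/(-498 + (1488 + 11020301859856)) = 1/(-498 + 11020301861344) = 1/11020301860846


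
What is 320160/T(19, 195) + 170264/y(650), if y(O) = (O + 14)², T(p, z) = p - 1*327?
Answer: -4409525689/4243624 ≈ -1039.1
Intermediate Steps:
T(p, z) = -327 + p (T(p, z) = p - 327 = -327 + p)
y(O) = (14 + O)²
320160/T(19, 195) + 170264/y(650) = 320160/(-327 + 19) + 170264/((14 + 650)²) = 320160/(-308) + 170264/(664²) = 320160*(-1/308) + 170264/440896 = -80040/77 + 170264*(1/440896) = -80040/77 + 21283/55112 = -4409525689/4243624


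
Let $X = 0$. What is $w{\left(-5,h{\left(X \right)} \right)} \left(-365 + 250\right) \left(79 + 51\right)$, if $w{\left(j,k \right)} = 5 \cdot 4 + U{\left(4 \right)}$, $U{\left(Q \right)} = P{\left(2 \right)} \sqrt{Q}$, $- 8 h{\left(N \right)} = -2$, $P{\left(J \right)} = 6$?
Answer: $-478400$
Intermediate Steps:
$h{\left(N \right)} = \frac{1}{4}$ ($h{\left(N \right)} = \left(- \frac{1}{8}\right) \left(-2\right) = \frac{1}{4}$)
$U{\left(Q \right)} = 6 \sqrt{Q}$
$w{\left(j,k \right)} = 32$ ($w{\left(j,k \right)} = 5 \cdot 4 + 6 \sqrt{4} = 20 + 6 \cdot 2 = 20 + 12 = 32$)
$w{\left(-5,h{\left(X \right)} \right)} \left(-365 + 250\right) \left(79 + 51\right) = 32 \left(-365 + 250\right) \left(79 + 51\right) = 32 \left(\left(-115\right) 130\right) = 32 \left(-14950\right) = -478400$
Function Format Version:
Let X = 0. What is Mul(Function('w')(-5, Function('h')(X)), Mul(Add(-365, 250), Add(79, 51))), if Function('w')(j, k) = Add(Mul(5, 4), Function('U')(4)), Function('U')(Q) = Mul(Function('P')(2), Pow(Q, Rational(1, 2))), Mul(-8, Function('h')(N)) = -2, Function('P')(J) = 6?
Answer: -478400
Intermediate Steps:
Function('h')(N) = Rational(1, 4) (Function('h')(N) = Mul(Rational(-1, 8), -2) = Rational(1, 4))
Function('U')(Q) = Mul(6, Pow(Q, Rational(1, 2)))
Function('w')(j, k) = 32 (Function('w')(j, k) = Add(Mul(5, 4), Mul(6, Pow(4, Rational(1, 2)))) = Add(20, Mul(6, 2)) = Add(20, 12) = 32)
Mul(Function('w')(-5, Function('h')(X)), Mul(Add(-365, 250), Add(79, 51))) = Mul(32, Mul(Add(-365, 250), Add(79, 51))) = Mul(32, Mul(-115, 130)) = Mul(32, -14950) = -478400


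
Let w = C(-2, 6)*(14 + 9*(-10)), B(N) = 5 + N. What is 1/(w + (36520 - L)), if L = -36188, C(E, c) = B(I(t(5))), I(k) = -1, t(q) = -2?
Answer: 1/72404 ≈ 1.3811e-5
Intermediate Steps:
C(E, c) = 4 (C(E, c) = 5 - 1 = 4)
w = -304 (w = 4*(14 + 9*(-10)) = 4*(14 - 90) = 4*(-76) = -304)
1/(w + (36520 - L)) = 1/(-304 + (36520 - 1*(-36188))) = 1/(-304 + (36520 + 36188)) = 1/(-304 + 72708) = 1/72404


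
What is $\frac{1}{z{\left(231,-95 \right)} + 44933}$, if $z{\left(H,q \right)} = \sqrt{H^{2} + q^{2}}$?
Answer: $\frac{44933}{2018912103} - \frac{\sqrt{62386}}{2018912103} \approx 2.2132 \cdot 10^{-5}$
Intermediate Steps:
$\frac{1}{z{\left(231,-95 \right)} + 44933} = \frac{1}{\sqrt{231^{2} + \left(-95\right)^{2}} + 44933} = \frac{1}{\sqrt{53361 + 9025} + 44933} = \frac{1}{\sqrt{62386} + 44933} = \frac{1}{44933 + \sqrt{62386}}$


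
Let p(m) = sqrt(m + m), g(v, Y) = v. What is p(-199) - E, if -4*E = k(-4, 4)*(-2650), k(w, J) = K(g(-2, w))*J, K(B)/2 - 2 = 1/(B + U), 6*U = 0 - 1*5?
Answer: -148400/17 + I*sqrt(398) ≈ -8729.4 + 19.95*I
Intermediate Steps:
p(m) = sqrt(2)*sqrt(m) (p(m) = sqrt(2*m) = sqrt(2)*sqrt(m))
U = -5/6 (U = (0 - 1*5)/6 = (0 - 5)/6 = (1/6)*(-5) = -5/6 ≈ -0.83333)
K(B) = 4 + 2/(-5/6 + B) (K(B) = 4 + 2/(B - 5/6) = 4 + 2/(-5/6 + B))
k(w, J) = 56*J/17 (k(w, J) = (8*(-1 + 3*(-2))/(-5 + 6*(-2)))*J = (8*(-1 - 6)/(-5 - 12))*J = (8*(-7)/(-17))*J = (8*(-1/17)*(-7))*J = 56*J/17)
E = 148400/17 (E = -(56/17)*4*(-2650)/4 = -56*(-2650)/17 = -1/4*(-593600/17) = 148400/17 ≈ 8729.4)
p(-199) - E = sqrt(2)*sqrt(-199) - 1*148400/17 = sqrt(2)*(I*sqrt(199)) - 148400/17 = I*sqrt(398) - 148400/17 = -148400/17 + I*sqrt(398)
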